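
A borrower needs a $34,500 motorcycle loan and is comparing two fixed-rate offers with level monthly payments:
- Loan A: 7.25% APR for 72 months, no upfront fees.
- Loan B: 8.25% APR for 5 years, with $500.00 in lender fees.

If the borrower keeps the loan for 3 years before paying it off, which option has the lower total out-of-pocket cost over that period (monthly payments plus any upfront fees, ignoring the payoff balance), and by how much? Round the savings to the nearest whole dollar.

Loan A by $4,508

Loan A: at 7.25% the monthly rate is 0.0060417, so the payment is 34,500 × 0.0060417 / (1 − 1.0060417^−72) = $592.34.
Loan B: monthly rate = 8.25%/12 = 0.0068750; payment = 34,500 × 0.0068750 / (1 − (1+0.0068750)^−60) = $703.67.
Over 36 months: Loan A costs 36 × $592.34 = $21,324.24; Loan B costs 36 × $703.67 + $500.00 = $25,832.12.
Loan A is cheaper by $25,832.12 − $21,324.24 = $4,507.88.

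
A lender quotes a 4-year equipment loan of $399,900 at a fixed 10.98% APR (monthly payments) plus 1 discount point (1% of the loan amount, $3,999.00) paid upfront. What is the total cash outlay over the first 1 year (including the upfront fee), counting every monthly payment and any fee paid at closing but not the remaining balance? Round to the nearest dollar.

$127,980

At 10.98% the monthly rate is 0.0091500, so the payment is 399,900 × 0.0091500 / (1 − 1.0091500^−48) = $10,331.74.
Total outlay = 12 × $10,331.74 + $3,999.00 = $127,979.88.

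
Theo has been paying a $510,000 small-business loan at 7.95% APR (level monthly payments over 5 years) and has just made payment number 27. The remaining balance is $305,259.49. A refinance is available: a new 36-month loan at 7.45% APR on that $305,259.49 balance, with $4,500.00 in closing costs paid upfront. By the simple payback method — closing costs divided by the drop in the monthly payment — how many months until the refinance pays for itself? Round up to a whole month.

6 months

Current payment = 510,000 × 7.95%/12 / (1 − (1+0.0066250)^−60) = $10,328.76.
Refinanced payment = 305,259.49 × 0.0062083 / (1 − (1+0.0062083)^−36) = $9,488.46.
Monthly savings = $10,328.76 − $9,488.46 = $840.30.
Break-even = $4,500.00 / $840.30 = 5.36 → 6 months.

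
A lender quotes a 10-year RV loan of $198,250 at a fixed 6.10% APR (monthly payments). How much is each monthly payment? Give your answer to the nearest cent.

$2,210.95

At 6.10% the monthly rate is 0.0050833, so the payment is 198,250 × 0.0050833 / (1 − 1.0050833^−120) = $2,210.95.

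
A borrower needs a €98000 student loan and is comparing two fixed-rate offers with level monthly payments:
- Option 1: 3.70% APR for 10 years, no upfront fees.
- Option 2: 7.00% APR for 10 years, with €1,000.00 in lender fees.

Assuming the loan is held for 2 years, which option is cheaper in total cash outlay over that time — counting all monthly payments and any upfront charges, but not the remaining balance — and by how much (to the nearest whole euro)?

Option 1: monthly rate = 3.7%/12 = 0.0030833; payment = 98,000 × 0.0030833 / (1 − (1+0.0030833)^−120) = €978.29.
Option 2: monthly rate = 7%/12 = 0.0058333; payment = 98,000 × 0.0058333 / (1 − (1+0.0058333)^−120) = €1,137.86.
Over 24 months: Option 1 costs 24 × €978.29 = €23,478.96; Option 2 costs 24 × €1,137.86 + €1,000.00 = €28,308.64.
Option 1 is cheaper by €28,308.64 − €23,478.96 = €4,829.68.

Option 1 by €4,830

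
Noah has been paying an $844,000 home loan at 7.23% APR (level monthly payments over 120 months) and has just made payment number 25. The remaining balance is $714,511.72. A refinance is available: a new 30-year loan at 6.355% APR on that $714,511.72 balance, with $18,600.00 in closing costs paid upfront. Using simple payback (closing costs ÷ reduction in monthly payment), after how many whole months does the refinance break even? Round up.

Current payment = 844,000 × 7.23%/12 / (1 − (1+0.0060250)^−120) = $9,899.90.
Refinanced payment = 714,511.72 × 0.0052958 / (1 − (1+0.0052958)^−360) = $4,448.28.
Monthly savings = $9,899.90 − $4,448.28 = $5,451.62.
Break-even = $18,600.00 / $5,451.62 = 3.41 → 4 months.

4 months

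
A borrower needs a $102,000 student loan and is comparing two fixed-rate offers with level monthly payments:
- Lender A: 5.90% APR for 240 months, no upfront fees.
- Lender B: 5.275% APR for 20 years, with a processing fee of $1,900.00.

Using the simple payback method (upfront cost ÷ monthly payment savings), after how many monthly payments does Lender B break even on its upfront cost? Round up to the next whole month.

53 months

Lender A: at 5.90% the monthly rate is 0.0049167, so the payment is 102,000 × 0.0049167 / (1 − 1.0049167^−240) = $724.89.
Lender B: monthly rate = 5.275%/12 = 0.0043958; payment = 102,000 × 0.0043958 / (1 − (1+0.0043958)^−240) = $688.75.
Monthly savings = $724.89 − $688.75 = $36.14.
Break-even = $1,900.00 / $36.14 = 52.57 → 53 months.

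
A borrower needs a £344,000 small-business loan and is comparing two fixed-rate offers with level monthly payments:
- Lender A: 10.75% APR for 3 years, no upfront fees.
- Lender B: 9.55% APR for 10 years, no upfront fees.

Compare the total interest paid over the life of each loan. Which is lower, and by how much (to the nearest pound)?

Lender A: at 10.75% the monthly rate is 0.0089583, so the payment is 344,000 × 0.0089583 / (1 − 1.0089583^−36) = £11,221.44.
Total interest on Lender A = 36 × £11,221.44 − £344,000 = £59,971.84.
Lender B: at 9.55% the monthly rate is 0.0079583, so the payment is 344,000 × 0.0079583 / (1 − 1.0079583^−120) = £4,460.70.
Total interest on Lender B = 120 × £4,460.70 − £344,000 = £191,284.00.
Lender A is lower by £131,312.16.

Lender A by £131,312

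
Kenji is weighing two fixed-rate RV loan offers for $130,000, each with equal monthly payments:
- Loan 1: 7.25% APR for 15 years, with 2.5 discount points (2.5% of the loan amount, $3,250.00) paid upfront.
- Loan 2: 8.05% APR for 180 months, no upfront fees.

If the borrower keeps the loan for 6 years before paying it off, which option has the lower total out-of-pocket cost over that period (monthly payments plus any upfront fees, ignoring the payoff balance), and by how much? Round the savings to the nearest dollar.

Loan 1 by $1,025

Loan 1: monthly rate = 7.25%/12 = 0.0060417; payment = 130,000 × 0.0060417 / (1 − (1+0.0060417)^−180) = $1,186.72.
Loan 2: monthly rate = 8.05%/12 = 0.0067083; payment = 130,000 × 0.0067083 / (1 − (1+0.0067083)^−180) = $1,246.10.
Over 72 months: Loan 1 costs 72 × $1,186.72 + $3,250.00 = $88,693.84; Loan 2 costs 72 × $1,246.10 = $89,719.20.
Loan 1 is cheaper by $89,719.20 − $88,693.84 = $1,025.36.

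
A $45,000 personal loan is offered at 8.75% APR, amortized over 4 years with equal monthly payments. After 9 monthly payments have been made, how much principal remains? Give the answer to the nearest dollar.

$37,713

With monthly rate i = 8.75%/12 = 0.0072917, the balance after k of n payments is P · [(1+i)^n − (1+i)^k] / [(1+i)^n − 1].
(1+0.0072917)^48 = 1.41726666 and (1+0.0072917)^9 = 1.06757199, so the balance is 45,000 × (1.41726666 − 1.06757199) / (1.41726666 − 1) = $37,712.72.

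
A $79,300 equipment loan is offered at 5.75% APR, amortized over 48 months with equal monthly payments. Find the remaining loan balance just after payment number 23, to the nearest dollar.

With monthly rate i = 5.75%/12 = 0.0047917, the balance after k of n payments is P · [(1+i)^n − (1+i)^k] / [(1+i)^n − 1].
(1+0.0047917)^48 = 1.25790887 and (1+0.0047917)^23 = 1.11621683, so the balance is 79,300 × (1.25790887 − 1.11621683) / (1.25790887 − 1) = $43,566.47.

$43,566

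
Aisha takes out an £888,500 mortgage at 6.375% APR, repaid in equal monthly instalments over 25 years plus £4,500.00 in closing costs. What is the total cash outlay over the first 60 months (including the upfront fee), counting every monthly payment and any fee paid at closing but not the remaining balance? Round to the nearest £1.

£360,300

At 6.375% the monthly rate is 0.0053125, so the payment is 888,500 × 0.0053125 / (1 − 1.0053125^−300) = £5,930.00.
Total outlay = 60 × £5,930.00 + £4,500.00 = £360,300.00.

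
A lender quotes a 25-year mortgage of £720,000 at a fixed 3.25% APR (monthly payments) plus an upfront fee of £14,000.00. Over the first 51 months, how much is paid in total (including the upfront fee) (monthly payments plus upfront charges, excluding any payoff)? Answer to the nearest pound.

£192,943

At 3.25% the monthly rate is 0.0027083, so the payment is 720,000 × 0.0027083 / (1 − 1.0027083^−300) = £3,508.68.
Total outlay = 51 × £3,508.68 + £14,000.00 = £192,942.68.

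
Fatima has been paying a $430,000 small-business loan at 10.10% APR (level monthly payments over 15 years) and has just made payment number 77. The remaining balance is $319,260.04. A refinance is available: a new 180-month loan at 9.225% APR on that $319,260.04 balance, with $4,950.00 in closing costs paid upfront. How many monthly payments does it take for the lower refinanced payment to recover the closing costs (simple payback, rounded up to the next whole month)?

Current payment = 430,000 × 10.1%/12 / (1 − (1+0.0084167)^−180) = $4,647.14.
Refinanced payment = 319,260.04 × 0.0076875 / (1 − (1+0.0076875)^−180) = $3,281.02.
Monthly savings = $4,647.14 − $3,281.02 = $1,366.12.
Break-even = $4,950.00 / $1,366.12 = 3.62 → 4 months.

4 months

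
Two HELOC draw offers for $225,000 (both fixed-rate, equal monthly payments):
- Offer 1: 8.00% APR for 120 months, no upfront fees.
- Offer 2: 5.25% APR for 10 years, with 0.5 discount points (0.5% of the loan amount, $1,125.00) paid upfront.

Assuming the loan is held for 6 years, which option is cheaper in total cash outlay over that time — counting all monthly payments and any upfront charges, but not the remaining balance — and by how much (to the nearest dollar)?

Offer 2 by $21,613

Offer 1: at 8.00% the monthly rate is 0.0066667, so the payment is 225,000 × 0.0066667 / (1 − 1.0066667^−120) = $2,729.87.
Offer 2: monthly rate = 5.25%/12 = 0.0043750; payment = 225,000 × 0.0043750 / (1 − (1+0.0043750)^−120) = $2,414.06.
Over 72 months: Offer 1 costs 72 × $2,729.87 = $196,550.64; Offer 2 costs 72 × $2,414.06 + $1,125.00 = $174,937.32.
Offer 2 is cheaper by $196,550.64 − $174,937.32 = $21,613.32.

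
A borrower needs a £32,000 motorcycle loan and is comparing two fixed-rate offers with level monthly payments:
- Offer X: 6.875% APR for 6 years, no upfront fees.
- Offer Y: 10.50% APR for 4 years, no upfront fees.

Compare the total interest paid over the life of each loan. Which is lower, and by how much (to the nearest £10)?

Offer X: monthly rate = 6.875%/12 = 0.0057292; payment = 32,000 × 0.0057292 / (1 − (1+0.0057292)^−72) = £543.65.
Total interest on Offer X = 72 × £543.65 − £32,000 = £7,142.80.
Offer Y: at 10.50% the monthly rate is 0.0087500, so the payment is 32,000 × 0.0087500 / (1 − 1.0087500^−48) = £819.31.
Total interest on Offer Y = 48 × £819.31 − £32,000 = £7,326.88.
Offer X is lower by £184.08.

Offer X by £180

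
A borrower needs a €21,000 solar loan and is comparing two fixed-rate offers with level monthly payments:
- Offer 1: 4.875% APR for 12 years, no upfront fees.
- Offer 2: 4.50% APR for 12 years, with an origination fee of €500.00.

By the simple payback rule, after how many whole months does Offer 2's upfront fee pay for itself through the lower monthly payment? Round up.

Offer 1: monthly rate = 4.875%/12 = 0.0040625; payment = 21,000 × 0.0040625 / (1 − (1+0.0040625)^−144) = €192.91.
Offer 2: monthly rate = 4.5%/12 = 0.0037500; payment = 21,000 × 0.0037500 / (1 − (1+0.0037500)^−144) = €189.00.
Monthly savings = €192.91 − €189.00 = €3.91.
Break-even = €500.00 / €3.91 = 127.88 → 128 months.

128 months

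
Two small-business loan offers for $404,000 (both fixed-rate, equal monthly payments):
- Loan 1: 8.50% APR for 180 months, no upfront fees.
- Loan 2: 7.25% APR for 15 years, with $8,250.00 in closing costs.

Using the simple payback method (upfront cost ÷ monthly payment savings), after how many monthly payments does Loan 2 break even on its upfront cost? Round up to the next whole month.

Loan 1: monthly rate = 8.5%/12 = 0.0070833; payment = 404,000 × 0.0070833 / (1 − (1+0.0070833)^−180) = $3,978.35.
Loan 2: at 7.25% the monthly rate is 0.0060417, so the payment is 404,000 × 0.0060417 / (1 − 1.0060417^−180) = $3,687.97.
Monthly savings = $3,978.35 − $3,687.97 = $290.38.
Break-even = $8,250.00 / $290.38 = 28.41 → 29 months.

29 months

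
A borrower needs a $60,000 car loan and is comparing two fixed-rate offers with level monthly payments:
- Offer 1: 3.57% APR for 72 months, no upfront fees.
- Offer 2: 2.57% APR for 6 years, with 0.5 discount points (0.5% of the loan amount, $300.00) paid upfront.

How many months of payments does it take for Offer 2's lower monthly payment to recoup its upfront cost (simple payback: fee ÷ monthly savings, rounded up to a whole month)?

12 months

Offer 1: at 3.57% the monthly rate is 0.0029750, so the payment is 60,000 × 0.0029750 / (1 − 1.0029750^−72) = $927.00.
Offer 2: at 2.57% the monthly rate is 0.0021417, so the payment is 60,000 × 0.0021417 / (1 − 1.0021417^−72) = $900.12.
Monthly savings = $927.00 − $900.12 = $26.88.
Break-even = $300.00 / $26.88 = 11.16 → 12 months.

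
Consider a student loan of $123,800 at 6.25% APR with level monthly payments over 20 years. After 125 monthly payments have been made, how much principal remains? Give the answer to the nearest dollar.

$78,141

With monthly rate i = 6.25%/12 = 0.0052083, the balance after k of n payments is P · [(1+i)^n − (1+i)^k] / [(1+i)^n − 1].
(1+0.0052083)^240 = 3.47903881 and (1+0.0052083)^125 = 1.91430017, so the balance is 123,800 × (3.47903881 − 1.91430017) / (3.47903881 − 1) = $78,141.03.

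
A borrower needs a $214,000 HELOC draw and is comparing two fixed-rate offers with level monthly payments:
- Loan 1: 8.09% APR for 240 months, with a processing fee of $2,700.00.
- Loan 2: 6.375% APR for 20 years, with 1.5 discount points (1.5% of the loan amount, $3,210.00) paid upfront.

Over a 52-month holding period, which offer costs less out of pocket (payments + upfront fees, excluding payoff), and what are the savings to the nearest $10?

Loan 1: monthly rate = 8.09%/12 = 0.0067417; payment = 214,000 × 0.0067417 / (1 − (1+0.0067417)^−240) = $1,801.99.
Loan 2: monthly rate = 6.375%/12 = 0.0053125; payment = 214,000 × 0.0053125 / (1 − (1+0.0053125)^−240) = $1,579.82.
Over 52 months: Loan 1 costs 52 × $1,801.99 + $2,700.00 = $96,403.48; Loan 2 costs 52 × $1,579.82 + $3,210.00 = $85,360.64.
Loan 2 is cheaper by $96,403.48 − $85,360.64 = $11,042.84.

Loan 2 by $11,040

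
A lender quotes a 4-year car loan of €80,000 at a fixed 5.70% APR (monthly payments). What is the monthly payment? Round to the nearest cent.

At 5.70% the monthly rate is 0.0047500, so the payment is 80,000 × 0.0047500 / (1 − 1.0047500^−48) = €1,867.82.

€1,867.82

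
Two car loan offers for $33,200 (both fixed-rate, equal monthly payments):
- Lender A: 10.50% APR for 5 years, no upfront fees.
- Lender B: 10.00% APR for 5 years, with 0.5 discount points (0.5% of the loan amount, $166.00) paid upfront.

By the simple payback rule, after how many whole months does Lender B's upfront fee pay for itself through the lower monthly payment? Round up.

Lender A: monthly rate = 10.5%/12 = 0.0087500; payment = 33,200 × 0.0087500 / (1 − (1+0.0087500)^−60) = $713.60.
Lender B: at 10.00% the monthly rate is 0.0083333, so the payment is 33,200 × 0.0083333 / (1 − 1.0083333^−60) = $705.40.
Monthly savings = $713.60 − $705.40 = $8.20.
Break-even = $166.00 / $8.20 = 20.24 → 21 months.

21 months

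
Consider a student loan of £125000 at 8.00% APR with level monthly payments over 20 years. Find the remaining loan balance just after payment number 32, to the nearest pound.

£117,458

With monthly rate i = 8%/12 = 0.0066667, the balance after k of n payments is P · [(1+i)^n − (1+i)^k] / [(1+i)^n − 1].
(1+0.0066667)^240 = 4.92680277 and (1+0.0066667)^32 = 1.23692117, so the balance is 125,000 × (4.92680277 − 1.23692117) / (4.92680277 − 1) = £117,458.20.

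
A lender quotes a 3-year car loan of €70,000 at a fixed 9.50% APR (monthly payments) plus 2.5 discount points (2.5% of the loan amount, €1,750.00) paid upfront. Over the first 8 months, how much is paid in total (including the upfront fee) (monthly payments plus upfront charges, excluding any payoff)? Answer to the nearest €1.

Monthly rate = 9.5%/12 = 0.0079167; payment = 70,000 × 0.0079167 / (1 − (1+0.0079167)^−36) = €2,242.31.
Total outlay = 8 × €2,242.31 + €1,750.00 = €19,688.48.

€19,688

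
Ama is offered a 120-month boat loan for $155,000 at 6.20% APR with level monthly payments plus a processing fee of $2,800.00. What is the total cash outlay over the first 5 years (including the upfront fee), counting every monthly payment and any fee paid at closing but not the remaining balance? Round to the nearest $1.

At 6.20% the monthly rate is 0.0051667, so the payment is 155,000 × 0.0051667 / (1 − 1.0051667^−120) = $1,736.43.
Total outlay = 60 × $1,736.43 + $2,800.00 = $106,985.80.

$106,986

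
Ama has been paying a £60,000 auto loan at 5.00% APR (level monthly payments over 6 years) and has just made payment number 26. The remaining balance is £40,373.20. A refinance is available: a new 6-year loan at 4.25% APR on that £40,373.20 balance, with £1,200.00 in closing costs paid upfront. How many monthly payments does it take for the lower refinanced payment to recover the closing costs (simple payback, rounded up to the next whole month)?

Current payment = 60,000 × 5%/12 / (1 − (1+0.0041667)^−72) = £966.30.
Refinanced payment = 40,373.20 × 0.0035417 / (1 − (1+0.0035417)^−72) = £636.26.
Monthly savings = £966.30 − £636.26 = £330.04.
Break-even = £1,200.00 / £330.04 = 3.64 → 4 months.

4 months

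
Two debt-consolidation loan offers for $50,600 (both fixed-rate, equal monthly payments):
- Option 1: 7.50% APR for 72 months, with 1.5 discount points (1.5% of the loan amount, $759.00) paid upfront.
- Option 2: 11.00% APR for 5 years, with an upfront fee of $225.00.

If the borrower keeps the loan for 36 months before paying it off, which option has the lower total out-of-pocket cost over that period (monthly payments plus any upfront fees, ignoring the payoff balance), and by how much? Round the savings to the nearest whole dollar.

Option 1 by $7,576

Option 1: monthly rate = 7.5%/12 = 0.0062500; payment = 50,600 × 0.0062500 / (1 − (1+0.0062500)^−72) = $874.88.
Option 2: monthly rate = 11%/12 = 0.0091667; payment = 50,600 × 0.0091667 / (1 − (1+0.0091667)^−60) = $1,100.17.
Over 36 months: Option 1 costs 36 × $874.88 + $759.00 = $32,254.68; Option 2 costs 36 × $1,100.17 + $225.00 = $39,831.12.
Option 1 is cheaper by $39,831.12 − $32,254.68 = $7,576.44.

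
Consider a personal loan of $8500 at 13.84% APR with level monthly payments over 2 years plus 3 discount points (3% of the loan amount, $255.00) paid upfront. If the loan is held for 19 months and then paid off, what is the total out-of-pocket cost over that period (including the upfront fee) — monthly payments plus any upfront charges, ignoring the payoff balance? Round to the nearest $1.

At 13.84% the monthly rate is 0.0115333, so the payment is 8,500 × 0.0115333 / (1 − 1.0115333^−24) = $407.47.
Total outlay = 19 × $407.47 + $255.00 = $7,996.93.

$7,997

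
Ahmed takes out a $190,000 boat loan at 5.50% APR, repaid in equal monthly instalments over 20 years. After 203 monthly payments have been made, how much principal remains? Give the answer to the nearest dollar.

With monthly rate i = 5.5%/12 = 0.0045833, the balance after k of n payments is P · [(1+i)^n − (1+i)^k] / [(1+i)^n − 1].
(1+0.0045833)^240 = 2.99662556 and (1+0.0045833)^203 = 2.53018129, so the balance is 190,000 × (2.99662556 − 2.53018129) / (2.99662556 − 1) = $44,387.10.

$44,387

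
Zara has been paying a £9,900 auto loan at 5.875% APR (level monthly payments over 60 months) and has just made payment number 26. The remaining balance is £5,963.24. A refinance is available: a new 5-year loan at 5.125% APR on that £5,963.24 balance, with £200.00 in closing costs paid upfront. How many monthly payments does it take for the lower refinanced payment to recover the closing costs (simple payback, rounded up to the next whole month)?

3 months

Current payment = 9,900 × 5.875%/12 / (1 − (1+0.0048958)^−60) = £190.82.
Refinanced payment = 5,963.24 × 0.0042708 / (1 − (1+0.0042708)^−60) = £112.88.
Monthly savings = £190.82 − £112.88 = £77.94.
Break-even = £200.00 / £77.94 = 2.57 → 3 months.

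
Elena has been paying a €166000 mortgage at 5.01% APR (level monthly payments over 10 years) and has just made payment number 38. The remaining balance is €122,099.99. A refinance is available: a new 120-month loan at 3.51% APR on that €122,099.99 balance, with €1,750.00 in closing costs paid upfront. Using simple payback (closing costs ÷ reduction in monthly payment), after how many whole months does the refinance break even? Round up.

4 months

Current payment = 166,000 × 5.01%/12 / (1 − (1+0.0041750)^−120) = €1,761.50.
Refinanced payment = 122,099.99 × 0.0029250 / (1 − (1+0.0029250)^−120) = €1,207.97.
Monthly savings = €1,761.50 − €1,207.97 = €553.53.
Break-even = €1,750.00 / €553.53 = 3.16 → 4 months.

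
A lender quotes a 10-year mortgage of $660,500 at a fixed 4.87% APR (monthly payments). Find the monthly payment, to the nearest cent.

$6,963.73

At 4.87% the monthly rate is 0.0040583, so the payment is 660,500 × 0.0040583 / (1 − 1.0040583^−120) = $6,963.73.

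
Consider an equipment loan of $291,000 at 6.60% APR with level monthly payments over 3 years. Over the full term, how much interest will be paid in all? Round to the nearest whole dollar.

At 6.60% the monthly rate is 0.0055000, so the payment is 291,000 × 0.0055000 / (1 − 1.0055000^−36) = $8,932.11.
Total paid = 36 × $8,932.11 = $321,555.96; interest = $321,555.96 − $291,000 = $30,555.96.

$30,556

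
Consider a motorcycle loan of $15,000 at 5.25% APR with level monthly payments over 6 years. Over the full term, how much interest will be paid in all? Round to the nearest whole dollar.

$2,519

Monthly rate = 5.25%/12 = 0.0043750; payment = 15,000 × 0.0043750 / (1 − (1+0.0043750)^−72) = $243.32.
Total paid = 72 × $243.32 = $17,519.04; interest = $17,519.04 − $15,000 = $2,519.04.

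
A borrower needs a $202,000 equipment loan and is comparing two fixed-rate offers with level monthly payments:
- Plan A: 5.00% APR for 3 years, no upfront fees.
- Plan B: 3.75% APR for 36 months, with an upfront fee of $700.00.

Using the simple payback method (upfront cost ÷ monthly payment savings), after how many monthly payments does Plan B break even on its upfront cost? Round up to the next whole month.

7 months

Plan A: monthly rate = 5%/12 = 0.0041667; payment = 202,000 × 0.0041667 / (1 − (1+0.0041667)^−36) = $6,054.12.
Plan B: at 3.75% the monthly rate is 0.0031250, so the payment is 202,000 × 0.0031250 / (1 − 1.0031250^−36) = $5,941.41.
Monthly savings = $6,054.12 − $5,941.41 = $112.71.
Break-even = $700.00 / $112.71 = 6.21 → 7 months.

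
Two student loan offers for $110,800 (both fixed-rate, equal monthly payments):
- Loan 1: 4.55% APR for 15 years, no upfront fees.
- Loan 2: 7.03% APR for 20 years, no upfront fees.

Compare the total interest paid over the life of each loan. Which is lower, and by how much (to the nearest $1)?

Loan 1 by $53,566

Loan 1: at 4.55% the monthly rate is 0.0037917, so the payment is 110,800 × 0.0037917 / (1 − 1.0037917^−180) = $850.45.
Total interest on Loan 1 = 180 × $850.45 − $110,800 = $42,281.00.
Loan 2: monthly rate = 7.03%/12 = 0.0058583; payment = 110,800 × 0.0058583 / (1 − (1+0.0058583)^−240) = $861.03.
Total interest on Loan 2 = 240 × $861.03 − $110,800 = $95,847.20.
Loan 1 is lower by $53,566.20.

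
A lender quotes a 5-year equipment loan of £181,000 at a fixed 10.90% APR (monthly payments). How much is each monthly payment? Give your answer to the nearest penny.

Monthly rate = 10.9%/12 = 0.0090833; payment = 181,000 × 0.0090833 / (1 − (1+0.0090833)^−60) = £3,926.36.

£3,926.36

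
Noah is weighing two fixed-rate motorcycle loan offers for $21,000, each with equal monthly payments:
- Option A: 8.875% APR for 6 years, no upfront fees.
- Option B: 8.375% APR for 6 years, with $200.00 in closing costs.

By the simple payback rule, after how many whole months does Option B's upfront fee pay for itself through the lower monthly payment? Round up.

39 months

Option A: at 8.875% the monthly rate is 0.0073958, so the payment is 21,000 × 0.0073958 / (1 − 1.0073958^−72) = $377.23.
Option B: monthly rate = 8.375%/12 = 0.0069792; payment = 21,000 × 0.0069792 / (1 − (1+0.0069792)^−72) = $372.06.
Monthly savings = $377.23 − $372.06 = $5.17.
Break-even = $200.00 / $5.17 = 38.68 → 39 months.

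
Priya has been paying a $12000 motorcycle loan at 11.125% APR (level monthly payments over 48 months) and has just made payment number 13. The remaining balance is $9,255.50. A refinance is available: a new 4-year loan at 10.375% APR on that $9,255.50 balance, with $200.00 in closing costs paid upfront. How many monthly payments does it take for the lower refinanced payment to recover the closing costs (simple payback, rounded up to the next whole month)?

3 months

Current payment = 12,000 × 11.125%/12 / (1 − (1+0.0092708)^−48) = $310.88.
Refinanced payment = 9,255.50 × 0.0086458 / (1 − (1+0.0086458)^−48) = $236.41.
Monthly savings = $310.88 − $236.41 = $74.47.
Break-even = $200.00 / $74.47 = 2.69 → 3 months.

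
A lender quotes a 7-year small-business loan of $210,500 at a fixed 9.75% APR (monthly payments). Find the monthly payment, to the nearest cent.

Monthly rate = 9.75%/12 = 0.0081250; payment = 210,500 × 0.0081250 / (1 − (1+0.0081250)^−84) = $3,467.42.

$3,467.42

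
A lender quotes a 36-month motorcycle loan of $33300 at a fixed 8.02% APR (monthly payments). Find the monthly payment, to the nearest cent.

Monthly rate = 8.02%/12 = 0.0066833; payment = 33,300 × 0.0066833 / (1 − (1+0.0066833)^−36) = $1,043.81.

$1,043.81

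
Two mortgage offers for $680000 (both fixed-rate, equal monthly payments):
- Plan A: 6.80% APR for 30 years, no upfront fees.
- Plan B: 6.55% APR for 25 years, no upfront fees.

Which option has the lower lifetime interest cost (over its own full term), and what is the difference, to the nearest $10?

Plan A: monthly rate = 6.8%/12 = 0.0056667; payment = 680,000 × 0.0056667 / (1 − (1+0.0056667)^−360) = $4,433.09.
Total interest on Plan A = 360 × $4,433.09 − $680,000 = $915,912.40.
Plan B: monthly rate = 6.55%/12 = 0.0054583; payment = 680,000 × 0.0054583 / (1 − (1+0.0054583)^−300) = $4,612.68.
Total interest on Plan B = 300 × $4,612.68 − $680,000 = $703,804.00.
Plan B is lower by $212,108.40.

Plan B by $212,110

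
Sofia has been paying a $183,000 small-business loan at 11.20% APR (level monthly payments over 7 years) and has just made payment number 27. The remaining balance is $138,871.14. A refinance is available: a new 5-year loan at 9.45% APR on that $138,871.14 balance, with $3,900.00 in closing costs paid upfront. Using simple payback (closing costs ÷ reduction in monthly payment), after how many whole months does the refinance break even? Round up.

Current payment = 183,000 × 11.2%/12 / (1 − (1+0.0093333)^−84) = $3,152.68.
Refinanced payment = 138,871.14 × 0.0078750 / (1 − (1+0.0078750)^−60) = $2,913.16.
Monthly savings = $3,152.68 − $2,913.16 = $239.52.
Break-even = $3,900.00 / $239.52 = 16.28 → 17 months.

17 months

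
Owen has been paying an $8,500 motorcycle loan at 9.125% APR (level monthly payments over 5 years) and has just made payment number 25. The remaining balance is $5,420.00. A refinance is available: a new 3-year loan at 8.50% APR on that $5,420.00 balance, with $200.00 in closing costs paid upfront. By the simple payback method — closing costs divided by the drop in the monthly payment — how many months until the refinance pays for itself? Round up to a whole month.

Current payment = 8,500 × 9.125%/12 / (1 − (1+0.0076042)^−60) = $176.96.
Refinanced payment = 5,420.00 × 0.0070833 / (1 − (1+0.0070833)^−36) = $171.10.
Monthly savings = $176.96 − $171.10 = $5.86.
Break-even = $200.00 / $5.86 = 34.13 → 35 months.

35 months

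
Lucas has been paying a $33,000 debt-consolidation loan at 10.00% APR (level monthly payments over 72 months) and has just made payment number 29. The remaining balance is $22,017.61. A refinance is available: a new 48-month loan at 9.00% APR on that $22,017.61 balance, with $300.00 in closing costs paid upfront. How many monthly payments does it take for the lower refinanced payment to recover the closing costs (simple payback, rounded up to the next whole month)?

5 months

Current payment = 33,000 × 10%/12 / (1 − (1+0.0083333)^−72) = $611.35.
Refinanced payment = 22,017.61 × 0.0075000 / (1 − (1+0.0075000)^−48) = $547.91.
Monthly savings = $611.35 − $547.91 = $63.44.
Break-even = $300.00 / $63.44 = 4.73 → 5 months.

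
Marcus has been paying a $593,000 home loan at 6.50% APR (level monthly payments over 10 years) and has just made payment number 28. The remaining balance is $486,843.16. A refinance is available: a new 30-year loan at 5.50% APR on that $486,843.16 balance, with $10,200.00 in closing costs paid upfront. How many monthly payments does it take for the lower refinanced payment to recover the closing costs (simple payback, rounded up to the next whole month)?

Current payment = 593,000 × 6.5%/12 / (1 − (1+0.0054167)^−120) = $6,733.40.
Refinanced payment = 486,843.16 × 0.0045833 / (1 − (1+0.0045833)^−360) = $2,764.24.
Monthly savings = $6,733.40 − $2,764.24 = $3,969.16.
Break-even = $10,200.00 / $3,969.16 = 2.57 → 3 months.

3 months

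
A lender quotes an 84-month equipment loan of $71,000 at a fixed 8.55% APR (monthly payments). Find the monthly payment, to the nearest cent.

At 8.55% the monthly rate is 0.0071250, so the payment is 71,000 × 0.0071250 / (1 − 1.0071250^−84) = $1,126.18.

$1,126.18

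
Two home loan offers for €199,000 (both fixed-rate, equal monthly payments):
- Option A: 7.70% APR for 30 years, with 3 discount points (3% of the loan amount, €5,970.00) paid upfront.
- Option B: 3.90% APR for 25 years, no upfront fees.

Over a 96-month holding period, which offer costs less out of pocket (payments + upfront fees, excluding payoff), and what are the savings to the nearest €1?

Option B by €42,388

Option A: monthly rate = 7.7%/12 = 0.0064167; payment = 199,000 × 0.0064167 / (1 − (1+0.0064167)^−360) = €1,418.79.
Option B: monthly rate = 3.9%/12 = 0.0032500; payment = 199,000 × 0.0032500 / (1 − (1+0.0032500)^−300) = €1,039.44.
Over 96 months: Option A costs 96 × €1,418.79 + €5,970.00 = €142,173.84; Option B costs 96 × €1,039.44 = €99,786.24.
Option B is cheaper by €142,173.84 − €99,786.24 = €42,387.60.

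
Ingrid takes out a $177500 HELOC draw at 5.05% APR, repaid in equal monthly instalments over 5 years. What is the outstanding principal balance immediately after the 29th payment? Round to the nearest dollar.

With monthly rate i = 5.05%/12 = 0.0042083, the balance after k of n payments is P · [(1+i)^n − (1+i)^k] / [(1+i)^n − 1].
(1+0.0042083)^60 = 1.28655768 and (1+0.0042083)^29 = 1.12951190, so the balance is 177,500 × (1.28655768 − 1.12951190) / (1.28655768 − 1) = $97,277.54.

$97,278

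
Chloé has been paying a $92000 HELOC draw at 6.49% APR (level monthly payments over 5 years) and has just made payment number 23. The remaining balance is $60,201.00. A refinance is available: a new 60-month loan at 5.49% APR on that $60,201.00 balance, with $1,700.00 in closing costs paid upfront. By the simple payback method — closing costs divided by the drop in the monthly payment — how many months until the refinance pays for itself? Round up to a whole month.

3 months

Current payment = 92,000 × 6.49%/12 / (1 − (1+0.0054083)^−60) = $1,799.65.
Refinanced payment = 60,201.00 × 0.0045750 / (1 − (1+0.0045750)^−60) = $1,149.63.
Monthly savings = $1,799.65 − $1,149.63 = $650.02.
Break-even = $1,700.00 / $650.02 = 2.62 → 3 months.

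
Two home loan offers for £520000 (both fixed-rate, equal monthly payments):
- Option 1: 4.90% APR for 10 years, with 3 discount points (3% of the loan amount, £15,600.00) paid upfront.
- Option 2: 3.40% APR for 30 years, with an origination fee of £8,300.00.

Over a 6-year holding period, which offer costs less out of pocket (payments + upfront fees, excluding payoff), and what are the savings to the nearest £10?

Option 2 by £236,540

Option 1: at 4.90% the monthly rate is 0.0040833, so the payment is 520,000 × 0.0040833 / (1 − 1.0040833^−120) = £5,490.02.
Option 2: monthly rate = 3.4%/12 = 0.0028333; payment = 520,000 × 0.0028333 / (1 − (1+0.0028333)^−360) = £2,306.10.
Over 72 months: Option 1 costs 72 × £5,490.02 + £15,600.00 = £410,881.44; Option 2 costs 72 × £2,306.10 + £8,300.00 = £174,339.20.
Option 2 is cheaper by £410,881.44 − £174,339.20 = £236,542.24.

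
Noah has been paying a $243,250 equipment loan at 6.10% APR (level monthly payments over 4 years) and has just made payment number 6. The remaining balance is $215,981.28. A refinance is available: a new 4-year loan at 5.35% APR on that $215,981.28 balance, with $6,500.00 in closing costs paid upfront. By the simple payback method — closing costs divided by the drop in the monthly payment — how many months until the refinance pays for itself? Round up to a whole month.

Current payment = 243,250 × 6.1%/12 / (1 − (1+0.0050833)^−48) = $5,723.89.
Refinanced payment = 215,981.28 × 0.0044583 / (1 − (1+0.0044583)^−48) = $5,008.21.
Monthly savings = $5,723.89 − $5,008.21 = $715.68.
Break-even = $6,500.00 / $715.68 = 9.08 → 10 months.

10 months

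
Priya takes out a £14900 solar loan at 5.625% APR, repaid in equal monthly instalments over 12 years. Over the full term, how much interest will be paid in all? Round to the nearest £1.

At 5.625% the monthly rate is 0.0046875, so the payment is 14,900 × 0.0046875 / (1 − 1.0046875^−144) = £142.53.
Total paid = 144 × £142.53 = £20,524.32; interest = £20,524.32 − £14,900 = £5,624.32.

£5,624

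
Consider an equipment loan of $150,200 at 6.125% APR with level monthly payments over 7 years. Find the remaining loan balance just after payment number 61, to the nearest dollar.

$47,698

With monthly rate i = 6.125%/12 = 0.0051042, the balance after k of n payments is P · [(1+i)^n − (1+i)^k] / [(1+i)^n − 1].
(1+0.0051042)^84 = 1.53366378 and (1+0.0051042)^61 = 1.36419193, so the balance is 150,200 × (1.53366378 − 1.36419193) / (1.53366378 − 1) = $47,697.96.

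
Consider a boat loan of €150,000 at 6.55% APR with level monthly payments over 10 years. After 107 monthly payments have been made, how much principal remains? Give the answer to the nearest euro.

€21,366

With monthly rate i = 6.55%/12 = 0.0054583, the balance after k of n payments is P · [(1+i)^n − (1+i)^k] / [(1+i)^n − 1].
(1+0.0054583)^120 = 1.92171665 and (1+0.0054583)^107 = 1.79042585, so the balance is 150,000 × (1.92171665 − 1.79042585) / (1.92171665 − 1) = €21,366.24.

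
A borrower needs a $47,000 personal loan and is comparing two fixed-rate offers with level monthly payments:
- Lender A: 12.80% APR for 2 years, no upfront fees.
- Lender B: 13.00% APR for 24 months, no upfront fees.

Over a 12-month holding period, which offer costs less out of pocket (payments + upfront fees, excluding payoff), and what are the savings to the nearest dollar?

Lender A: at 12.80% the monthly rate is 0.0106667, so the payment is 47,000 × 0.0106667 / (1 − 1.0106667^−24) = $2,230.05.
Lender B: at 13.00% the monthly rate is 0.0108333, so the payment is 47,000 × 0.0108333 / (1 − 1.0108333^−24) = $2,234.47.
Over 12 months: Lender A costs 12 × $2,230.05 = $26,760.60; Lender B costs 12 × $2,234.47 = $26,813.64.
Lender A is cheaper by $26,813.64 − $26,760.60 = $53.04.

Lender A by $53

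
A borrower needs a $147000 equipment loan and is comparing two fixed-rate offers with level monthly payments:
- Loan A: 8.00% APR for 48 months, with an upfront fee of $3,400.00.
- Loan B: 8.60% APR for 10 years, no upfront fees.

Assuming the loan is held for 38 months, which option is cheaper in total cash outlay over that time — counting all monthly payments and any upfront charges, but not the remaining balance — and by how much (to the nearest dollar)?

Loan A: monthly rate = 8%/12 = 0.0066667; payment = 147,000 × 0.0066667 / (1 − (1+0.0066667)^−48) = $3,588.70.
Loan B: at 8.60% the monthly rate is 0.0071667, so the payment is 147,000 × 0.0071667 / (1 − 1.0071667^−120) = $1,830.46.
Over 38 months: Loan A costs 38 × $3,588.70 + $3,400.00 = $139,770.60; Loan B costs 38 × $1,830.46 = $69,557.48.
Loan B is cheaper by $139,770.60 − $69,557.48 = $70,213.12.

Loan B by $70,213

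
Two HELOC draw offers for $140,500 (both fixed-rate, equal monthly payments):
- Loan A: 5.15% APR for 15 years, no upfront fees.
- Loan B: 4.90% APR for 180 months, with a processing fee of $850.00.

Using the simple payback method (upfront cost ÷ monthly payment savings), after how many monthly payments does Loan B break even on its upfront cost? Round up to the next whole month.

47 months

Loan A: at 5.15% the monthly rate is 0.0042917, so the payment is 140,500 × 0.0042917 / (1 − 1.0042917^−180) = $1,122.07.
Loan B: monthly rate = 4.9%/12 = 0.0040833; payment = 140,500 × 0.0040833 / (1 − (1+0.0040833)^−180) = $1,103.76.
Monthly savings = $1,122.07 − $1,103.76 = $18.31.
Break-even = $850.00 / $18.31 = 46.42 → 47 months.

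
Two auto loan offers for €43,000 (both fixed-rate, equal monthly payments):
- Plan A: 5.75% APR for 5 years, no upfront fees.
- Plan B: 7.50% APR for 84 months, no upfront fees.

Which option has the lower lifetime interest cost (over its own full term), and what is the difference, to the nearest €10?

Plan A: monthly rate = 5.75%/12 = 0.0047917; payment = 43,000 × 0.0047917 / (1 − (1+0.0047917)^−60) = €826.32.
Total interest on Plan A = 60 × €826.32 − €43,000 = €6,579.20.
Plan B: at 7.50% the monthly rate is 0.0062500, so the payment is 43,000 × 0.0062500 / (1 − 1.0062500^−84) = €659.55.
Total interest on Plan B = 84 × €659.55 − €43,000 = €12,402.20.
Plan A is lower by €5,823.00.

Plan A by €5,820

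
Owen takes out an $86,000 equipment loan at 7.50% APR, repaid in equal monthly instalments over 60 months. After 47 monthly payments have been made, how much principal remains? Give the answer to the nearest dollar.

$21,452

With monthly rate i = 7.5%/12 = 0.0062500, the balance after k of n payments is P · [(1+i)^n − (1+i)^k] / [(1+i)^n − 1].
(1+0.0062500)^60 = 1.45329441 and (1+0.0062500)^47 = 1.34022276, so the balance is 86,000 × (1.45329441 − 1.34022276) / (1.45329441 − 1) = $21,452.20.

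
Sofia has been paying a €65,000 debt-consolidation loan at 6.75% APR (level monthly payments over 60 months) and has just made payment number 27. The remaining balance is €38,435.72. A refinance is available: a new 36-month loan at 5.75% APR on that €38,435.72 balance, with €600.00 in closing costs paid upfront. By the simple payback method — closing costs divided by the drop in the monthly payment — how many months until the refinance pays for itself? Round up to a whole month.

Current payment = 65,000 × 6.75%/12 / (1 − (1+0.0056250)^−60) = €1,279.42.
Refinanced payment = 38,435.72 × 0.0047917 / (1 − (1+0.0047917)^−36) = €1,164.94.
Monthly savings = €1,279.42 − €1,164.94 = €114.48.
Break-even = €600.00 / €114.48 = 5.24 → 6 months.

6 months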